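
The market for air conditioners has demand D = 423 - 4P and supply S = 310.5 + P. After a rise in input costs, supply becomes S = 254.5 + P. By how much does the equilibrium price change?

ΔP = 11.2

Original equilibrium: P* = 22.5, Q* = 333.
New equilibrium: 423 - 4P = 254.5 + P, so 168.5 = 5P and P' = 33.7; Q' = 423 − 4(33.7) = 288.2.
Change in price: 33.7 − 22.5 = 11.2.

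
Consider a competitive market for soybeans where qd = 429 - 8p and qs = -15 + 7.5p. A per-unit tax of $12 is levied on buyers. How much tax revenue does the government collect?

Tax revenue = 57060/31

Pre-tax equilibrium: p* = 888/31, q* = 6195/31.
Tax on buyers shifts demand to qd = 429 − 8(p + 12) = 333 - 8p.
333 - 8p = -15 + 7.5p gives seller price ps = 696/31; buyers pay pb = 696/31 + 12 = 1068/31.
New quantity: q = 429 − 8(1068/31) = 4755/31.
Revenue = 12 × 4755/31 = 57060/31.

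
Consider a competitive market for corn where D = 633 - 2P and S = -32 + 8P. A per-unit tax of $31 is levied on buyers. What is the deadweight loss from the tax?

Deadweight loss = 768.8

Pre-tax equilibrium: P* = 66.5, Q* = 500.
Tax on buyers shifts demand to D = 633 − 2(P + 31) = 571 - 2P.
571 - 2P = -32 + 8P gives seller price Ps = 60.3; buyers pay Pb = 60.3 + 31 = 91.3.
New quantity: Q = 633 − 2(91.3) = 450.4.
DWL = ½ × 31 × (500 − 450.4) = 768.8.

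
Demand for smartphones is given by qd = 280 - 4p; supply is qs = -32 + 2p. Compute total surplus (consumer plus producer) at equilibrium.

Total surplus = 1944

Equilibrium: 280 - 4p = -32 + 2p gives p* = 52, q* = 72.
Demand choke price: p = 70; supply starts at p = 16.
CS = ½(70 − 52)(72) = 648; PS = ½(52 − 16)(72) = 1296.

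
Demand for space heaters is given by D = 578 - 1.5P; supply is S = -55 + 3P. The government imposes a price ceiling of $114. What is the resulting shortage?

Shortage = 120

Equilibrium price would be P* = 422/3, so the ceiling at 114 binds.
At P = 114: D = 578 − 1.5(114) = 407, S = -55 + 3(114) = 287.
Shortage = 407 − 287 = 120.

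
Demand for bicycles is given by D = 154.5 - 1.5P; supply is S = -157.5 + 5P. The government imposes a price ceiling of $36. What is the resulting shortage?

Shortage = 78

Equilibrium price would be P* = 48, so the ceiling at 36 binds.
At P = 36: D = 154.5 − 1.5(36) = 100.5, S = -157.5 + 5(36) = 22.5.
Shortage = 100.5 − 22.5 = 78.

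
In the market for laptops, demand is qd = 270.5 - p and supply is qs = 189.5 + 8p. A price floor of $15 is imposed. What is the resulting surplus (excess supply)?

Surplus = 54

Equilibrium price would be p* = 9, so the floor at 15 binds.
At p = 15: qd = 255.5, qs = 309.5.
Surplus = 309.5 − 255.5 = 54.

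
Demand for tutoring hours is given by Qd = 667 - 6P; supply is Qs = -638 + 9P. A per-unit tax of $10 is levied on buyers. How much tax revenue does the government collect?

Pre-tax equilibrium: P* = 87, Q* = 145.
Tax on buyers shifts demand to Qd = 667 − 6(P + 10) = 607 - 6P.
607 - 6P = -638 + 9P gives seller price Ps = 83; buyers pay Pb = 83 + 10 = 93.
New quantity: Q = 667 − 6(93) = 109.
Revenue = 10 × 109 = 1090.

Tax revenue = 1090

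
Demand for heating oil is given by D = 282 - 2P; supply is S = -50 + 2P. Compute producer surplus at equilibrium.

Equilibrium: 282 - 2P = -50 + 2P gives P* = 83, Q* = 116.
Supply starts at P = 25 (where S = 0).
PS = ½(83 − 25)(116) = 3364.

Producer surplus = 3364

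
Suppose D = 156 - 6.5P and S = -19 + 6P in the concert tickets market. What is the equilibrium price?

P* = 14

Set D = S: 156 - 6.5P = -19 + 6P.
175 = 12.5P, so P* = 14.
Q* = 156 − 6.5(14) = 65.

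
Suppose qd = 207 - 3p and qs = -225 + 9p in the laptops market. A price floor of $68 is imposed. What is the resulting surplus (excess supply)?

Equilibrium price would be p* = 36, so the floor at 68 binds.
At p = 68: qd = 3, qs = 387.
Surplus = 387 − 3 = 384.

Surplus = 384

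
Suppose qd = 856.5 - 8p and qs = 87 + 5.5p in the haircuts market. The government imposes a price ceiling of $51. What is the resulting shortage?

Equilibrium price would be p* = 57, so the ceiling at 51 binds.
At p = 51: qd = 856.5 − 8(51) = 448.5, qs = 87 + 5.5(51) = 367.5.
Shortage = 448.5 − 367.5 = 81.

Shortage = 81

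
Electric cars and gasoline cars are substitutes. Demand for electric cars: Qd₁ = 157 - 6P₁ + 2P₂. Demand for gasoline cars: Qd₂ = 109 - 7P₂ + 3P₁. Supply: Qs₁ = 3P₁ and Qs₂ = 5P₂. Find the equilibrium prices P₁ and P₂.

Market 1: 157 - 6P₁ + 2P₂ = 3P₁ → 9P₁ - 2P₂ = 157.
Market 2: 12P₂ - 3P₁ = 109.
Eliminating P₂: 12×(1) + 2×(2) gives 102P₁ = 2102, so P₁ = 1051/51.
Back-substitute into (2): P₂ = (109 + 3×1051/51) / 12 = 242/17.

P₁ = 1051/51, P₂ = 242/17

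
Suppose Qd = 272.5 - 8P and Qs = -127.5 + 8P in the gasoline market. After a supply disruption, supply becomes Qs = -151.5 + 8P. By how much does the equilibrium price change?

ΔP = 1.5

Original equilibrium: P* = 25, Q* = 72.5.
New equilibrium: 272.5 - 8P = -151.5 + 8P, so 424 = 16P and P' = 26.5; Q' = 272.5 − 8(26.5) = 60.5.
Change in price: 26.5 − 25 = 1.5.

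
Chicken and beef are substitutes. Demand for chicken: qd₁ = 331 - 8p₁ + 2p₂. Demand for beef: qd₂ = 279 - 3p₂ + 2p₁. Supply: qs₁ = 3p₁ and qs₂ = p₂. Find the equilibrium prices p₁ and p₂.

p₁ = 47.05, p₂ = 93.275

Market 1: 331 - 8p₁ + 2p₂ = 3p₁ → 11p₁ - 2p₂ = 331.
Market 2: 4p₂ - 2p₁ = 279.
Eliminating p₂: 4×(1) + 2×(2) gives 40p₁ = 1882, so p₁ = 47.05.
Back-substitute into (2): p₂ = (279 + 2×47.05) / 4 = 93.275.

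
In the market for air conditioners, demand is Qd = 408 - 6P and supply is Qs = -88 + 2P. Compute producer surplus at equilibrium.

Producer surplus = 324

Equilibrium: 408 - 6P = -88 + 2P gives P* = 62, Q* = 36.
Supply starts at P = 44 (where Qs = 0).
PS = ½(62 − 44)(36) = 324.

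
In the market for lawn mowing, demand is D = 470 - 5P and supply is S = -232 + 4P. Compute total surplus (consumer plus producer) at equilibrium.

Total surplus = 1440

Equilibrium: 470 - 5P = -232 + 4P gives P* = 78, Q* = 80.
Demand choke price: P = 94; supply starts at P = 58.
CS = ½(94 − 78)(80) = 640; PS = ½(78 − 58)(80) = 800.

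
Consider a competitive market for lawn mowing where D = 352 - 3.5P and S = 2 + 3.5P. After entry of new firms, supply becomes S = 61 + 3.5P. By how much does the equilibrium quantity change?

ΔQ = 29.5

Original equilibrium: P* = 50, Q* = 177.
New equilibrium: 352 - 3.5P = 61 + 3.5P, so 291 = 7P and P' = 291/7; Q' = 352 − 3.5(291/7) = 206.5.
Change in quantity: 206.5 − 177 = 29.5.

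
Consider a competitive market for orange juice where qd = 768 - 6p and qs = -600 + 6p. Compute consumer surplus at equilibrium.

Consumer surplus = 588

Equilibrium: 768 - 6p = -600 + 6p gives p* = 114, q* = 84.
Demand choke price (qd = 0): p = 128.
CS = ½(128 − 114)(84) = 588.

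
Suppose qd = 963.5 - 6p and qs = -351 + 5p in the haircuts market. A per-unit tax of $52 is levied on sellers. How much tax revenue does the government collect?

Pre-tax equilibrium: p* = 119.5, q* = 246.5.
Tax on sellers shifts supply to qs = -351 + 5(p − 52) = -611 + 5p.
963.5 - 6p = -611 + 5p gives buyer price pb = 3149/22; sellers receive ps = 3149/22 − 52 = 2005/22.
New quantity: q = 963.5 − 6(3149/22) = 2303/22.
Revenue = 52 × 2303/22 = 59878/11.

Tax revenue = 59878/11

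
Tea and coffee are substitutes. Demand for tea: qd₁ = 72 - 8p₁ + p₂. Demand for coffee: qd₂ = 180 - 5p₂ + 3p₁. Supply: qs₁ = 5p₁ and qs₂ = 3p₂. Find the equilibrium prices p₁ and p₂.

Market 1: 72 - 8p₁ + p₂ = 5p₁ → 13p₁ - p₂ = 72.
Market 2: 8p₂ - 3p₁ = 180.
Eliminating p₂: 8×(1) + 1×(2) gives 101p₁ = 756, so p₁ = 756/101.
Back-substitute into (2): p₂ = (180 + 3×756/101) / 8 = 2556/101.

p₁ = 756/101, p₂ = 2556/101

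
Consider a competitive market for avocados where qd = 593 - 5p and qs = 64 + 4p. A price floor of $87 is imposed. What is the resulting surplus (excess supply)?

Equilibrium price would be p* = 529/9, so the floor at 87 binds.
At p = 87: qd = 158, qs = 412.
Surplus = 412 − 158 = 254.

Surplus = 254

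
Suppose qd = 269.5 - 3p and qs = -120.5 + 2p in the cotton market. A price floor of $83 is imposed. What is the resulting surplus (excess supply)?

Surplus = 25

Equilibrium price would be p* = 78, so the floor at 83 binds.
At p = 83: qd = 20.5, qs = 45.5.
Surplus = 45.5 − 20.5 = 25.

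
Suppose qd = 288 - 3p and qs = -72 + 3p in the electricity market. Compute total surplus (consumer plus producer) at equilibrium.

Total surplus = 3888

Equilibrium: 288 - 3p = -72 + 3p gives p* = 60, q* = 108.
Demand choke price: p = 96; supply starts at p = 24.
CS = ½(96 − 60)(108) = 1944; PS = ½(60 − 24)(108) = 1944.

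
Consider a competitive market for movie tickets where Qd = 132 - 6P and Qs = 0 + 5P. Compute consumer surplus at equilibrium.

Equilibrium: 132 - 6P = 0 + 5P gives P* = 12, Q* = 60.
Demand choke price (Qd = 0): P = 22.
CS = ½(22 − 12)(60) = 300.

Consumer surplus = 300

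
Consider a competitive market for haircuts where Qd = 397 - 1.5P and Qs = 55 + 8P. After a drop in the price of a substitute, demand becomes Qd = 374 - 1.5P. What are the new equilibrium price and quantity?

P' = 638/19, Q' = 6149/19

Original equilibrium: P* = 36, Q* = 343.
New equilibrium: 374 - 1.5P = 55 + 8P, so 319 = 9.5P and P' = 638/19; Q' = 374 − 1.5(638/19) = 6149/19.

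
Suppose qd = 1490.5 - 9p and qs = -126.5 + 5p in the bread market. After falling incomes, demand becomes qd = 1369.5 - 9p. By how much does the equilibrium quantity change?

Original equilibrium: p* = 115.5, q* = 451.
New equilibrium: 1369.5 - 9p = -126.5 + 5p, so 1496 = 14p and p' = 748/7; q' = 1369.5 − 9(748/7) = 5709/14.
Change in quantity: 5709/14 − 451 = -605/14.

Δq = -605/14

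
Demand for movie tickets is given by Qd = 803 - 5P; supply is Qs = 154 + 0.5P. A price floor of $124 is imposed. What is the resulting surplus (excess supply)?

Surplus = 33

Equilibrium price would be P* = 118, so the floor at 124 binds.
At P = 124: Qd = 183, Qs = 216.
Surplus = 216 − 183 = 33.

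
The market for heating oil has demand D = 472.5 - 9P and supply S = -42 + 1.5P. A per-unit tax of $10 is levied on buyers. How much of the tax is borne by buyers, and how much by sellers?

Pre-tax equilibrium: P* = 49, Q* = 31.5.
Tax on buyers shifts demand to D = 472.5 − 9(P + 10) = 382.5 - 9P.
382.5 - 9P = -42 + 1.5P gives seller price Ps = 283/7; buyers pay Pb = 283/7 + 10 = 353/7.
New quantity: Q = 472.5 − 9(353/7) = 261/14.
Buyer burden = 353/7 − 49 = 10/7; seller burden = 49 − 283/7 = 60/7.

Buyers bear 10/7, sellers bear 60/7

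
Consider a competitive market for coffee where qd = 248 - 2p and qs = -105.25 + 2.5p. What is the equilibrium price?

Set qd = qs: 248 - 2p = -105.25 + 2.5p.
353.25 = 4.5p, so p* = 78.5.
q* = 248 − 2(78.5) = 91.

p* = 78.5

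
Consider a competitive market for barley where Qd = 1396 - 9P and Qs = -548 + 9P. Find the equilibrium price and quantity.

P* = 108, Q* = 424

Set Qd = Qs: 1396 - 9P = -548 + 9P.
1944 = 18P, so P* = 108.
Q* = 1396 − 9(108) = 424.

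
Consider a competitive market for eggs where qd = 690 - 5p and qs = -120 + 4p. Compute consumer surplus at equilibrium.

Consumer surplus = 5760

Equilibrium: 690 - 5p = -120 + 4p gives p* = 90, q* = 240.
Demand choke price (qd = 0): p = 138.
CS = ½(138 − 90)(240) = 5760.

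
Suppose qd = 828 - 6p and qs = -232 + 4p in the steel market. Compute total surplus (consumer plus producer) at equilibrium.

Total surplus = 7680

Equilibrium: 828 - 6p = -232 + 4p gives p* = 106, q* = 192.
Demand choke price: p = 138; supply starts at p = 58.
CS = ½(138 − 106)(192) = 3072; PS = ½(106 − 58)(192) = 4608.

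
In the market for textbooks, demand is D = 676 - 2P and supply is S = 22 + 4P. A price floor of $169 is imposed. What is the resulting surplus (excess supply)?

Surplus = 360

Equilibrium price would be P* = 109, so the floor at 169 binds.
At P = 169: D = 338, S = 698.
Surplus = 698 − 338 = 360.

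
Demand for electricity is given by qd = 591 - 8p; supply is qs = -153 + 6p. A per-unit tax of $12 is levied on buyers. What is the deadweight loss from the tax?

Pre-tax equilibrium: p* = 372/7, q* = 1161/7.
Tax on buyers shifts demand to qd = 591 − 8(p + 12) = 495 - 8p.
495 - 8p = -153 + 6p gives seller price ps = 324/7; buyers pay pb = 324/7 + 12 = 408/7.
New quantity: q = 591 − 8(408/7) = 873/7.
DWL = ½ × 12 × (1161/7 − 873/7) = 1728/7.

Deadweight loss = 1728/7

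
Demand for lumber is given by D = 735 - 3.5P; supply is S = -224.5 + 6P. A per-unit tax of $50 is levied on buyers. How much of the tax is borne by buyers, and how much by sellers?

Buyers bear 600/19, sellers bear 350/19

Pre-tax equilibrium: P* = 101, Q* = 381.5.
Tax on buyers shifts demand to D = 735 − 3.5(P + 50) = 560 - 3.5P.
560 - 3.5P = -224.5 + 6P gives seller price Ps = 1569/19; buyers pay Pb = 1569/19 + 50 = 2519/19.
New quantity: Q = 735 − 3.5(2519/19) = 10297/38.
Buyer burden = 2519/19 − 101 = 600/19; seller burden = 101 − 1569/19 = 350/19.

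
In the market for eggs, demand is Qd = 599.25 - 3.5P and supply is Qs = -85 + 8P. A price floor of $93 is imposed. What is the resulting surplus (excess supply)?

Equilibrium price would be P* = 59.5, so the floor at 93 binds.
At P = 93: Qd = 273.75, Qs = 659.
Surplus = 659 − 273.75 = 385.25.

Surplus = 385.25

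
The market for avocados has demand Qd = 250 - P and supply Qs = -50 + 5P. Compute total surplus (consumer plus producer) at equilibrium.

Total surplus = 24000

Equilibrium: 250 - P = -50 + 5P gives P* = 50, Q* = 200.
Demand choke price: P = 250; supply starts at P = 10.
CS = ½(250 − 50)(200) = 20000; PS = ½(50 − 10)(200) = 4000.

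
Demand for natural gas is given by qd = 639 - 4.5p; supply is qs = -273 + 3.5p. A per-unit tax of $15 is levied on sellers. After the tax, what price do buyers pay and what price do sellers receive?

Buyers pay $120.5625, sellers receive $105.5625

Pre-tax equilibrium: p* = 114, q* = 126.
Tax on sellers shifts supply to qs = -273 + 3.5(p − 15) = -325.5 + 3.5p.
639 - 4.5p = -325.5 + 3.5p gives buyer price pb = 120.5625; sellers receive ps = 120.5625 − 15 = 105.5625.
New quantity: q = 639 − 4.5(120.5625) = 96.46875.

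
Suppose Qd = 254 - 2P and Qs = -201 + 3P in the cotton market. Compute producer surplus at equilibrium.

Producer surplus = 864

Equilibrium: 254 - 2P = -201 + 3P gives P* = 91, Q* = 72.
Supply starts at P = 67 (where Qs = 0).
PS = ½(91 − 67)(72) = 864.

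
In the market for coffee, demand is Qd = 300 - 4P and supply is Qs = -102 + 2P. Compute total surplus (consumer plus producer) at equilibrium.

Total surplus = 384

Equilibrium: 300 - 4P = -102 + 2P gives P* = 67, Q* = 32.
Demand choke price: P = 75; supply starts at P = 51.
CS = ½(75 − 67)(32) = 128; PS = ½(67 − 51)(32) = 256.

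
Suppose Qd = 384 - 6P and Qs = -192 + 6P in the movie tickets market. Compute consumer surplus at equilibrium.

Equilibrium: 384 - 6P = -192 + 6P gives P* = 48, Q* = 96.
Demand choke price (Qd = 0): P = 64.
CS = ½(64 − 48)(96) = 768.

Consumer surplus = 768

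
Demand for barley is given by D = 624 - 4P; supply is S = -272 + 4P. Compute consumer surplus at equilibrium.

Equilibrium: 624 - 4P = -272 + 4P gives P* = 112, Q* = 176.
Demand choke price (D = 0): P = 156.
CS = ½(156 − 112)(176) = 3872.

Consumer surplus = 3872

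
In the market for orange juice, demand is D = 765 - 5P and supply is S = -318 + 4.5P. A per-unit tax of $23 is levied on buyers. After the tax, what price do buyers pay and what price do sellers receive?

Pre-tax equilibrium: P* = 114, Q* = 195.
Tax on buyers shifts demand to D = 765 − 5(P + 23) = 650 - 5P.
650 - 5P = -318 + 4.5P gives seller price Ps = 1936/19; buyers pay Pb = 1936/19 + 23 = 2373/19.
New quantity: Q = 765 − 5(2373/19) = 2670/19.

Buyers pay 2373/19, sellers receive 1936/19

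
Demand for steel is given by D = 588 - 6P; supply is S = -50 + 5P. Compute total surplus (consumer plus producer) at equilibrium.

Total surplus = 10560

Equilibrium: 588 - 6P = -50 + 5P gives P* = 58, Q* = 240.
Demand choke price: P = 98; supply starts at P = 10.
CS = ½(98 − 58)(240) = 4800; PS = ½(58 − 10)(240) = 5760.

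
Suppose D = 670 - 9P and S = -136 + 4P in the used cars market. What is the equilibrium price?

P* = 62

Set D = S: 670 - 9P = -136 + 4P.
806 = 13P, so P* = 62.
Q* = 670 − 9(62) = 112.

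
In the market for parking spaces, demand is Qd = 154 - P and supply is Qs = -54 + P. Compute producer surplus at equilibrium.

Equilibrium: 154 - P = -54 + P gives P* = 104, Q* = 50.
Supply starts at P = 54 (where Qs = 0).
PS = ½(104 − 54)(50) = 1250.

Producer surplus = 1250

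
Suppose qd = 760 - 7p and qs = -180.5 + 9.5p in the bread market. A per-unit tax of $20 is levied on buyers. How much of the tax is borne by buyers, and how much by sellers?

Buyers bear 380/33, sellers bear 280/33

Pre-tax equilibrium: p* = 57, q* = 361.
Tax on buyers shifts demand to qd = 760 − 7(p + 20) = 620 - 7p.
620 - 7p = -180.5 + 9.5p gives seller price ps = 1601/33; buyers pay pb = 1601/33 + 20 = 2261/33.
New quantity: q = 760 − 7(2261/33) = 9253/33.
Buyer burden = 2261/33 − 57 = 380/33; seller burden = 57 − 1601/33 = 280/33.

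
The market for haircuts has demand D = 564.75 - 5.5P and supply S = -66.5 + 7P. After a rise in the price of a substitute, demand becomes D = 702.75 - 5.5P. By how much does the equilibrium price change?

Original equilibrium: P* = 50.5, Q* = 287.
New equilibrium: 702.75 - 5.5P = -66.5 + 7P, so 769.25 = 12.5P and P' = 61.54; Q' = 702.75 − 5.5(61.54) = 364.28.
Change in price: 61.54 − 50.5 = 11.04.

ΔP = 11.04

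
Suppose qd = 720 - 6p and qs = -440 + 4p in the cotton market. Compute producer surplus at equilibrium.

Equilibrium: 720 - 6p = -440 + 4p gives p* = 116, q* = 24.
Supply starts at p = 110 (where qs = 0).
PS = ½(116 − 110)(24) = 72.

Producer surplus = 72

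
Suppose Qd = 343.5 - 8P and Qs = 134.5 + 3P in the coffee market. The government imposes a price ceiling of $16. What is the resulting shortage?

Shortage = 33

Equilibrium price would be P* = 19, so the ceiling at 16 binds.
At P = 16: Qd = 343.5 − 8(16) = 215.5, Qs = 134.5 + 3(16) = 182.5.
Shortage = 215.5 − 182.5 = 33.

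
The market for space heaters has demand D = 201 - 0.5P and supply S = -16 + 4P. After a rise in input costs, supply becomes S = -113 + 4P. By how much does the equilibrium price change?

Original equilibrium: P* = 434/9, Q* = 1592/9.
New equilibrium: 201 - 0.5P = -113 + 4P, so 314 = 4.5P and P' = 628/9; Q' = 201 − 0.5(628/9) = 1495/9.
Change in price: 628/9 − 434/9 = 194/9.

ΔP = 194/9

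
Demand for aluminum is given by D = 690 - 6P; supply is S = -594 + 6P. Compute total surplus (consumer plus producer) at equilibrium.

Equilibrium: 690 - 6P = -594 + 6P gives P* = 107, Q* = 48.
Demand choke price: P = 115; supply starts at P = 99.
CS = ½(115 − 107)(48) = 192; PS = ½(107 − 99)(48) = 192.

Total surplus = 384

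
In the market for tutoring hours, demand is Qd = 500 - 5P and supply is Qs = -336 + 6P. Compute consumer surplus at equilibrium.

Consumer surplus = 1440

Equilibrium: 500 - 5P = -336 + 6P gives P* = 76, Q* = 120.
Demand choke price (Qd = 0): P = 100.
CS = ½(100 − 76)(120) = 1440.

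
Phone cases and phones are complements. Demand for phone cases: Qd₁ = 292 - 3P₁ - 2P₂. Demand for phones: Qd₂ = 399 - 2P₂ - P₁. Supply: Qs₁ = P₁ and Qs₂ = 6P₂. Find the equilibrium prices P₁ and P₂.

Market 1: 292 - 3P₁ - 2P₂ = P₁ → 4P₁ + 2P₂ = 292.
Market 2: 8P₂ + P₁ = 399.
Eliminating P₂: 8×(1) − 2×(2) gives 30P₁ = 1538, so P₁ = 769/15.
Back-substitute into (2): P₂ = (399 − 1×769/15) / 8 = 652/15.

P₁ = 769/15, P₂ = 652/15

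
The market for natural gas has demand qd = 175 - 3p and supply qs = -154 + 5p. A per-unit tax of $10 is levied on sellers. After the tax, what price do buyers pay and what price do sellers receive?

Pre-tax equilibrium: p* = 41.125, q* = 51.625.
Tax on sellers shifts supply to qs = -154 + 5(p − 10) = -204 + 5p.
175 - 3p = -204 + 5p gives buyer price pb = 47.375; sellers receive ps = 47.375 − 10 = 37.375.
New quantity: q = 175 − 3(47.375) = 32.875.

Buyers pay $47.375, sellers receive $37.375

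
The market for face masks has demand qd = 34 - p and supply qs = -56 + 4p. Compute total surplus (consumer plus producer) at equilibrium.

Total surplus = 160

Equilibrium: 34 - p = -56 + 4p gives p* = 18, q* = 16.
Demand choke price: p = 34; supply starts at p = 14.
CS = ½(34 − 18)(16) = 128; PS = ½(18 − 14)(16) = 32.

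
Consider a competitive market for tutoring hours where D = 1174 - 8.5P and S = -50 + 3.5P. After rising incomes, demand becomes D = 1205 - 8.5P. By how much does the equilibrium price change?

ΔP = 31/12

Original equilibrium: P* = 102, Q* = 307.
New equilibrium: 1205 - 8.5P = -50 + 3.5P, so 1255 = 12P and P' = 1255/12; Q' = 1205 − 8.5(1255/12) = 7585/24.
Change in price: 1255/12 − 102 = 31/12.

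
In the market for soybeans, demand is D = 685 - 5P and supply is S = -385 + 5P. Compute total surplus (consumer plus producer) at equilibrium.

Equilibrium: 685 - 5P = -385 + 5P gives P* = 107, Q* = 150.
Demand choke price: P = 137; supply starts at P = 77.
CS = ½(137 − 107)(150) = 2250; PS = ½(107 − 77)(150) = 2250.

Total surplus = 4500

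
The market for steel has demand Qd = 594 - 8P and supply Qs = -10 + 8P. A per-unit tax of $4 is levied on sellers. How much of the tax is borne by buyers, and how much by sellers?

Buyers bear $2, sellers bear $2

Pre-tax equilibrium: P* = 37.75, Q* = 292.
Tax on sellers shifts supply to Qs = -10 + 8(P − 4) = -42 + 8P.
594 - 8P = -42 + 8P gives buyer price Pb = 39.75; sellers receive Ps = 39.75 − 4 = 35.75.
New quantity: Q = 594 − 8(39.75) = 276.
Buyer burden = 39.75 − 37.75 = 2; seller burden = 37.75 − 35.75 = 2.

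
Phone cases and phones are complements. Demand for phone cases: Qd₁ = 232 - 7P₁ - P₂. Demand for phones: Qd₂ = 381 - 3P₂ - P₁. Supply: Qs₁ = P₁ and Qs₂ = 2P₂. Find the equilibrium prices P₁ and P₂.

Market 1: 232 - 7P₁ - P₂ = P₁ → 8P₁ + P₂ = 232.
Market 2: 5P₂ + P₁ = 381.
Eliminating P₂: 5×(1) − 1×(2) gives 39P₁ = 779, so P₁ = 779/39.
Back-substitute into (2): P₂ = (381 − 1×779/39) / 5 = 2816/39.

P₁ = 779/39, P₂ = 2816/39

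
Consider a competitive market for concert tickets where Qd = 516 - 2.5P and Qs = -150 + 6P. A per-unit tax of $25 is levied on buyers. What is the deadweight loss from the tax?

Pre-tax equilibrium: P* = 1332/17, Q* = 5442/17.
Tax on buyers shifts demand to Qd = 516 − 2.5(P + 25) = 453.5 - 2.5P.
453.5 - 2.5P = -150 + 6P gives seller price Ps = 71; buyers pay Pb = 71 + 25 = 96.
New quantity: Q = 516 − 2.5(96) = 276.
DWL = ½ × 25 × (5442/17 − 276) = 9375/17.

Deadweight loss = 9375/17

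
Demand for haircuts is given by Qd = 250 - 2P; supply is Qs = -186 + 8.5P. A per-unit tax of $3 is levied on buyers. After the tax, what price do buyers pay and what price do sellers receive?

Buyers pay 923/21, sellers receive 860/21

Pre-tax equilibrium: P* = 872/21, Q* = 3506/21.
Tax on buyers shifts demand to Qd = 250 − 2(P + 3) = 244 - 2P.
244 - 2P = -186 + 8.5P gives seller price Ps = 860/21; buyers pay Pb = 860/21 + 3 = 923/21.
New quantity: Q = 250 − 2(923/21) = 3404/21.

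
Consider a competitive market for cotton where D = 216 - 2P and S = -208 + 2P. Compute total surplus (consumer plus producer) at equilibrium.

Total surplus = 8

Equilibrium: 216 - 2P = -208 + 2P gives P* = 106, Q* = 4.
Demand choke price: P = 108; supply starts at P = 104.
CS = ½(108 − 106)(4) = 4; PS = ½(106 − 104)(4) = 4.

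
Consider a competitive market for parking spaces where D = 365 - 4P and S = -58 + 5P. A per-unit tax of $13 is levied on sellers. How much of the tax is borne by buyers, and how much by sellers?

Pre-tax equilibrium: P* = 47, Q* = 177.
Tax on sellers shifts supply to S = -58 + 5(P − 13) = -123 + 5P.
365 - 4P = -123 + 5P gives buyer price Pb = 488/9; sellers receive Ps = 488/9 − 13 = 371/9.
New quantity: Q = 365 − 4(488/9) = 1333/9.
Buyer burden = 488/9 − 47 = 65/9; seller burden = 47 − 371/9 = 52/9.

Buyers bear 65/9, sellers bear 52/9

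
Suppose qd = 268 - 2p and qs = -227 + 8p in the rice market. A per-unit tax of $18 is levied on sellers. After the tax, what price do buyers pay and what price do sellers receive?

Buyers pay $63.9, sellers receive $45.9

Pre-tax equilibrium: p* = 49.5, q* = 169.
Tax on sellers shifts supply to qs = -227 + 8(p − 18) = -371 + 8p.
268 - 2p = -371 + 8p gives buyer price pb = 63.9; sellers receive ps = 63.9 − 18 = 45.9.
New quantity: q = 268 − 2(63.9) = 140.2.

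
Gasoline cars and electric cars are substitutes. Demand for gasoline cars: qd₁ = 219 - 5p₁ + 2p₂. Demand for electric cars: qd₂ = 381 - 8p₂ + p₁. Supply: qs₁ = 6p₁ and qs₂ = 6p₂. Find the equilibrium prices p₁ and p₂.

p₁ = 957/38, p₂ = 2205/76

Market 1: 219 - 5p₁ + 2p₂ = 6p₁ → 11p₁ - 2p₂ = 219.
Market 2: 14p₂ - p₁ = 381.
Eliminating p₂: 14×(1) + 2×(2) gives 152p₁ = 3828, so p₁ = 957/38.
Back-substitute into (2): p₂ = (381 + 1×957/38) / 14 = 2205/76.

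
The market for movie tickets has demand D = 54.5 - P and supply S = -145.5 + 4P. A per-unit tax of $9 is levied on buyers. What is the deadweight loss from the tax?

Pre-tax equilibrium: P* = 40, Q* = 14.5.
Tax on buyers shifts demand to D = 54.5 − 1(P + 9) = 45.5 - P.
45.5 - P = -145.5 + 4P gives seller price Ps = 38.2; buyers pay Pb = 38.2 + 9 = 47.2.
New quantity: Q = 54.5 − 1(47.2) = 7.3.
DWL = ½ × 9 × (14.5 − 7.3) = 32.4.

Deadweight loss = 32.4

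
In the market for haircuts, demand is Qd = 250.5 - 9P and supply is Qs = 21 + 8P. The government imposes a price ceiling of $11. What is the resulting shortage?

Shortage = 42.5

Equilibrium price would be P* = 13.5, so the ceiling at 11 binds.
At P = 11: Qd = 250.5 − 9(11) = 151.5, Qs = 21 + 8(11) = 109.
Shortage = 151.5 − 109 = 42.5.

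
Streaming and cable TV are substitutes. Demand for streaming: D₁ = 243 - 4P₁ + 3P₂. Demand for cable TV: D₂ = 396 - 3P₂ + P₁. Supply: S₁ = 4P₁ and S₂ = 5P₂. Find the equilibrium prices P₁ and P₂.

Market 1: 243 - 4P₁ + 3P₂ = 4P₁ → 8P₁ - 3P₂ = 243.
Market 2: 8P₂ - P₁ = 396.
Eliminating P₂: 8×(1) + 3×(2) gives 61P₁ = 3132, so P₁ = 3132/61.
Back-substitute into (2): P₂ = (396 + 1×3132/61) / 8 = 3411/61.

P₁ = 3132/61, P₂ = 3411/61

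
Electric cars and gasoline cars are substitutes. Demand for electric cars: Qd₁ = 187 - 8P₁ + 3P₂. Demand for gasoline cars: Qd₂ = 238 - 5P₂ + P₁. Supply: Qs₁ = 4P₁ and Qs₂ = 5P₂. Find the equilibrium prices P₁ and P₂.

P₁ = 2584/117, P₂ = 3043/117

Market 1: 187 - 8P₁ + 3P₂ = 4P₁ → 12P₁ - 3P₂ = 187.
Market 2: 10P₂ - P₁ = 238.
Eliminating P₂: 10×(1) + 3×(2) gives 117P₁ = 2584, so P₁ = 2584/117.
Back-substitute into (2): P₂ = (238 + 1×2584/117) / 10 = 3043/117.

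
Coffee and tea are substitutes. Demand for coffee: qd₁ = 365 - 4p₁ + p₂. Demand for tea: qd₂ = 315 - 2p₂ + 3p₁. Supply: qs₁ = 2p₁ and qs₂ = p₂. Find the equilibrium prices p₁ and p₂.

Market 1: 365 - 4p₁ + p₂ = 2p₁ → 6p₁ - p₂ = 365.
Market 2: 3p₂ - 3p₁ = 315.
Eliminating p₂: 3×(1) + 1×(2) gives 15p₁ = 1410, so p₁ = 94.
Back-substitute into (2): p₂ = (315 + 3×94) / 3 = 199.

p₁ = 94, p₂ = 199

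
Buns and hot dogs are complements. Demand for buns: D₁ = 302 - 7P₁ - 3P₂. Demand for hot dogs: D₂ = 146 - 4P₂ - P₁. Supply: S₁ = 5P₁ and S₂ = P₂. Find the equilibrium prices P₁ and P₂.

Market 1: 302 - 7P₁ - 3P₂ = 5P₁ → 12P₁ + 3P₂ = 302.
Market 2: 5P₂ + P₁ = 146.
Eliminating P₂: 5×(1) − 3×(2) gives 57P₁ = 1072, so P₁ = 1072/57.
Back-substitute into (2): P₂ = (146 − 1×1072/57) / 5 = 1450/57.

P₁ = 1072/57, P₂ = 1450/57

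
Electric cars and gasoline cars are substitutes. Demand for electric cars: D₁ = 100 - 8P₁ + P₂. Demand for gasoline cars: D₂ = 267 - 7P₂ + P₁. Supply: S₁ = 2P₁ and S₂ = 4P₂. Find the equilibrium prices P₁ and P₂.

P₁ = 1367/109, P₂ = 2770/109

Market 1: 100 - 8P₁ + P₂ = 2P₁ → 10P₁ - P₂ = 100.
Market 2: 11P₂ - P₁ = 267.
Eliminating P₂: 11×(1) + 1×(2) gives 109P₁ = 1367, so P₁ = 1367/109.
Back-substitute into (2): P₂ = (267 + 1×1367/109) / 11 = 2770/109.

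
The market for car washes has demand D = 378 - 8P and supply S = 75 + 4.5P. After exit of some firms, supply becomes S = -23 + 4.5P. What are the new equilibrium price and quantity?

P' = 32.08, Q' = 121.36

Original equilibrium: P* = 24.24, Q* = 184.08.
New equilibrium: 378 - 8P = -23 + 4.5P, so 401 = 12.5P and P' = 32.08; Q' = 378 − 8(32.08) = 121.36.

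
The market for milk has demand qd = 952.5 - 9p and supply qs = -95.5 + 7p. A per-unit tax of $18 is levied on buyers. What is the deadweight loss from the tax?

Pre-tax equilibrium: p* = 65.5, q* = 363.
Tax on buyers shifts demand to qd = 952.5 − 9(p + 18) = 790.5 - 9p.
790.5 - 9p = -95.5 + 7p gives seller price ps = 55.375; buyers pay pb = 55.375 + 18 = 73.375.
New quantity: q = 952.5 − 9(73.375) = 292.125.
DWL = ½ × 18 × (363 − 292.125) = 637.875.

Deadweight loss = 637.875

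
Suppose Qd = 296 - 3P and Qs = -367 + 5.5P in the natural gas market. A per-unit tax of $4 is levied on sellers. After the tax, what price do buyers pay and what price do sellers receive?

Buyers pay 1370/17, sellers receive 1302/17

Pre-tax equilibrium: P* = 78, Q* = 62.
Tax on sellers shifts supply to Qs = -367 + 5.5(P − 4) = -389 + 5.5P.
296 - 3P = -389 + 5.5P gives buyer price Pb = 1370/17; sellers receive Ps = 1370/17 − 4 = 1302/17.
New quantity: Q = 296 − 3(1370/17) = 922/17.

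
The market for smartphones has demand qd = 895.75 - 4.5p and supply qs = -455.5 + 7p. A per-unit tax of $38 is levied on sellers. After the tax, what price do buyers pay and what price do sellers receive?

Buyers pay 6469/46, sellers receive 4721/46

Pre-tax equilibrium: p* = 117.5, q* = 367.
Tax on sellers shifts supply to qs = -455.5 + 7(p − 38) = -721.5 + 7p.
895.75 - 4.5p = -721.5 + 7p gives buyer price pb = 6469/46; sellers receive ps = 6469/46 − 38 = 4721/46.
New quantity: q = 895.75 − 4.5(6469/46) = 6047/23.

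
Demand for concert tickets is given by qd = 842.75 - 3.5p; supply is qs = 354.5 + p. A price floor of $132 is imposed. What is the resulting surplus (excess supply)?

Equilibrium price would be p* = 108.5, so the floor at 132 binds.
At p = 132: qd = 380.75, qs = 486.5.
Surplus = 486.5 − 380.75 = 105.75.

Surplus = 105.75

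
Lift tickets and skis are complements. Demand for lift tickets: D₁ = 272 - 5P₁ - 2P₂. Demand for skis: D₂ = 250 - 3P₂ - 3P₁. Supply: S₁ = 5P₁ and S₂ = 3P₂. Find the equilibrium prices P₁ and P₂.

Market 1: 272 - 5P₁ - 2P₂ = 5P₁ → 10P₁ + 2P₂ = 272.
Market 2: 6P₂ + 3P₁ = 250.
Eliminating P₂: 6×(1) − 2×(2) gives 54P₁ = 1132, so P₁ = 566/27.
Back-substitute into (2): P₂ = (250 − 3×566/27) / 6 = 842/27.

P₁ = 566/27, P₂ = 842/27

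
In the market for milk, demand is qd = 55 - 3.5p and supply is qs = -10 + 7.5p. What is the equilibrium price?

Set qd = qs: 55 - 3.5p = -10 + 7.5p.
65 = 11p, so p* = 65/11.
q* = 55 − 3.5(65/11) = 755/22.

p* = 65/11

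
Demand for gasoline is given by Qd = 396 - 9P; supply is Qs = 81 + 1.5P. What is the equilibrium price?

P* = 30

Set Qd = Qs: 396 - 9P = 81 + 1.5P.
315 = 10.5P, so P* = 30.
Q* = 396 − 9(30) = 126.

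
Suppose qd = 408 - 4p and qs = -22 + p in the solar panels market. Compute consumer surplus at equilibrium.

Equilibrium: 408 - 4p = -22 + p gives p* = 86, q* = 64.
Demand choke price (qd = 0): p = 102.
CS = ½(102 − 86)(64) = 512.

Consumer surplus = 512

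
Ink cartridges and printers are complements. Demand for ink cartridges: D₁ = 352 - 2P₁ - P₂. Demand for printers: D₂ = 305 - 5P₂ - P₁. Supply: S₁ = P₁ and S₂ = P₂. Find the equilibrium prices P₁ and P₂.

P₁ = 1807/17, P₂ = 563/17

Market 1: 352 - 2P₁ - P₂ = P₁ → 3P₁ + P₂ = 352.
Market 2: 6P₂ + P₁ = 305.
Eliminating P₂: 6×(1) − 1×(2) gives 17P₁ = 1807, so P₁ = 1807/17.
Back-substitute into (2): P₂ = (305 − 1×1807/17) / 6 = 563/17.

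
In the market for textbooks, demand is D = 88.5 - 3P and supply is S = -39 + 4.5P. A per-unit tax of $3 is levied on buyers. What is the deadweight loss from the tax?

Pre-tax equilibrium: P* = 17, Q* = 37.5.
Tax on buyers shifts demand to D = 88.5 − 3(P + 3) = 79.5 - 3P.
79.5 - 3P = -39 + 4.5P gives seller price Ps = 15.8; buyers pay Pb = 15.8 + 3 = 18.8.
New quantity: Q = 88.5 − 3(18.8) = 32.1.
DWL = ½ × 3 × (37.5 − 32.1) = 8.1.

Deadweight loss = 8.1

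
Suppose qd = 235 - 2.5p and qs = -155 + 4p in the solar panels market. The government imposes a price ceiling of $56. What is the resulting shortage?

Shortage = 26

Equilibrium price would be p* = 60, so the ceiling at 56 binds.
At p = 56: qd = 235 − 2.5(56) = 95, qs = -155 + 4(56) = 69.
Shortage = 95 − 69 = 26.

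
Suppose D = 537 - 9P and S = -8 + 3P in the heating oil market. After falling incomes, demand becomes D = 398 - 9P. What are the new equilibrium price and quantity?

Original equilibrium: P* = 545/12, Q* = 128.25.
New equilibrium: 398 - 9P = -8 + 3P, so 406 = 12P and P' = 203/6; Q' = 398 − 9(203/6) = 93.5.

P' = 203/6, Q' = 93.5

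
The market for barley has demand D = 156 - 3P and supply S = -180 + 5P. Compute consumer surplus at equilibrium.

Equilibrium: 156 - 3P = -180 + 5P gives P* = 42, Q* = 30.
Demand choke price (D = 0): P = 52.
CS = ½(52 − 42)(30) = 150.

Consumer surplus = 150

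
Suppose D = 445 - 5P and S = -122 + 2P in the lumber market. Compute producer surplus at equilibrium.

Producer surplus = 400

Equilibrium: 445 - 5P = -122 + 2P gives P* = 81, Q* = 40.
Supply starts at P = 61 (where S = 0).
PS = ½(81 − 61)(40) = 400.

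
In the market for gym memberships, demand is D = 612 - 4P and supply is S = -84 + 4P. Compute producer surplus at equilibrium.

Producer surplus = 8712

Equilibrium: 612 - 4P = -84 + 4P gives P* = 87, Q* = 264.
Supply starts at P = 21 (where S = 0).
PS = ½(87 − 21)(264) = 8712.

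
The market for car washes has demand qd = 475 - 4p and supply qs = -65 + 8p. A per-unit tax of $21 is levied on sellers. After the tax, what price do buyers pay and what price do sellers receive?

Pre-tax equilibrium: p* = 45, q* = 295.
Tax on sellers shifts supply to qs = -65 + 8(p − 21) = -233 + 8p.
475 - 4p = -233 + 8p gives buyer price pb = 59; sellers receive ps = 59 − 21 = 38.
New quantity: q = 475 − 4(59) = 239.

Buyers pay $59, sellers receive $38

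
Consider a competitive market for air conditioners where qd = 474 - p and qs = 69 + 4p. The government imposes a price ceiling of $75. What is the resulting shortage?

Shortage = 30

Equilibrium price would be p* = 81, so the ceiling at 75 binds.
At p = 75: qd = 474 − 1(75) = 399, qs = 69 + 4(75) = 369.
Shortage = 399 − 369 = 30.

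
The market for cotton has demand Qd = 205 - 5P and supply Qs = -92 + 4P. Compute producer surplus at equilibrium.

Producer surplus = 200

Equilibrium: 205 - 5P = -92 + 4P gives P* = 33, Q* = 40.
Supply starts at P = 23 (where Qs = 0).
PS = ½(33 − 23)(40) = 200.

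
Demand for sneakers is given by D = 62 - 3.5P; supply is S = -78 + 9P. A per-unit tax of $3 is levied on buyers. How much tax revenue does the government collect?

Tax revenue = 45.72

Pre-tax equilibrium: P* = 11.2, Q* = 22.8.
Tax on buyers shifts demand to D = 62 − 3.5(P + 3) = 51.5 - 3.5P.
51.5 - 3.5P = -78 + 9P gives seller price Ps = 10.36; buyers pay Pb = 10.36 + 3 = 13.36.
New quantity: Q = 62 − 3.5(13.36) = 15.24.
Revenue = 3 × 15.24 = 45.72.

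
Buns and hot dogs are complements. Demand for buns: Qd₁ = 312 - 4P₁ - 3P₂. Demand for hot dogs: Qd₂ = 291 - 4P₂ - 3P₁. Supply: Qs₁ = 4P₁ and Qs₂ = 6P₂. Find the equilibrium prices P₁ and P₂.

Market 1: 312 - 4P₁ - 3P₂ = 4P₁ → 8P₁ + 3P₂ = 312.
Market 2: 10P₂ + 3P₁ = 291.
Eliminating P₂: 10×(1) − 3×(2) gives 71P₁ = 2247, so P₁ = 2247/71.
Back-substitute into (2): P₂ = (291 − 3×2247/71) / 10 = 1392/71.

P₁ = 2247/71, P₂ = 1392/71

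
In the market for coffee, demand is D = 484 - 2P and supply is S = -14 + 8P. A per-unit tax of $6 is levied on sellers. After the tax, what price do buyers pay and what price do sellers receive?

Pre-tax equilibrium: P* = 49.8, Q* = 384.4.
Tax on sellers shifts supply to S = -14 + 8(P − 6) = -62 + 8P.
484 - 2P = -62 + 8P gives buyer price Pb = 54.6; sellers receive Ps = 54.6 − 6 = 48.6.
New quantity: Q = 484 − 2(54.6) = 374.8.

Buyers pay $54.6, sellers receive $48.6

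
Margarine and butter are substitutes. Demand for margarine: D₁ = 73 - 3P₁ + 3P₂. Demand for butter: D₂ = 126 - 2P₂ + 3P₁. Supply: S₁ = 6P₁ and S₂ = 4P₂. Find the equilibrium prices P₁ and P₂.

P₁ = 272/15, P₂ = 451/15

Market 1: 73 - 3P₁ + 3P₂ = 6P₁ → 9P₁ - 3P₂ = 73.
Market 2: 6P₂ - 3P₁ = 126.
Eliminating P₂: 6×(1) + 3×(2) gives 45P₁ = 816, so P₁ = 272/15.
Back-substitute into (2): P₂ = (126 + 3×272/15) / 6 = 451/15.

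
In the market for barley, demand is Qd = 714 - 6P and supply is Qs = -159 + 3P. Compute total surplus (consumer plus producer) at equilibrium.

Equilibrium: 714 - 6P = -159 + 3P gives P* = 97, Q* = 132.
Demand choke price: P = 119; supply starts at P = 53.
CS = ½(119 − 97)(132) = 1452; PS = ½(97 − 53)(132) = 2904.

Total surplus = 4356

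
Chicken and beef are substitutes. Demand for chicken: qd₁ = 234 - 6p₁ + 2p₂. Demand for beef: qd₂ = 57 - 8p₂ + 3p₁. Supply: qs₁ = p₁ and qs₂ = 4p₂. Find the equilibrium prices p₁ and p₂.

p₁ = 487/13, p₂ = 367/26

Market 1: 234 - 6p₁ + 2p₂ = p₁ → 7p₁ - 2p₂ = 234.
Market 2: 12p₂ - 3p₁ = 57.
Eliminating p₂: 12×(1) + 2×(2) gives 78p₁ = 2922, so p₁ = 487/13.
Back-substitute into (2): p₂ = (57 + 3×487/13) / 12 = 367/26.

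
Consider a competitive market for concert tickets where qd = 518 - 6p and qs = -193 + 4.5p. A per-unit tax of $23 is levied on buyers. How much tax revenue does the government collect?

Pre-tax equilibrium: p* = 474/7, q* = 782/7.
Tax on buyers shifts demand to qd = 518 − 6(p + 23) = 380 - 6p.
380 - 6p = -193 + 4.5p gives seller price ps = 382/7; buyers pay pb = 382/7 + 23 = 543/7.
New quantity: q = 518 − 6(543/7) = 368/7.
Revenue = 23 × 368/7 = 8464/7.

Tax revenue = 8464/7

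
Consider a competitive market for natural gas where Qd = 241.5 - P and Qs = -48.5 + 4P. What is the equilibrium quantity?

Q* = 183.5

Set Qd = Qs: 241.5 - P = -48.5 + 4P.
290 = 5P, so P* = 58.
Q* = 241.5 − 1(58) = 183.5.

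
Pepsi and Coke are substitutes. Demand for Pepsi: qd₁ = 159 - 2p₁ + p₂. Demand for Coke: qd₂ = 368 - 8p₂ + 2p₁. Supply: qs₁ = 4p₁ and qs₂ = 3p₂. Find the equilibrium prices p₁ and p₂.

Market 1: 159 - 2p₁ + p₂ = 4p₁ → 6p₁ - p₂ = 159.
Market 2: 11p₂ - 2p₁ = 368.
Eliminating p₂: 11×(1) + 1×(2) gives 64p₁ = 2117, so p₁ = 33.078125.
Back-substitute into (2): p₂ = (368 + 2×33.078125) / 11 = 39.46875.

p₁ = 33.078125, p₂ = 39.46875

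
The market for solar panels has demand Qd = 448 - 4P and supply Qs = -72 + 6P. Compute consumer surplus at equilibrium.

Consumer surplus = 7200

Equilibrium: 448 - 4P = -72 + 6P gives P* = 52, Q* = 240.
Demand choke price (Qd = 0): P = 112.
CS = ½(112 − 52)(240) = 7200.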